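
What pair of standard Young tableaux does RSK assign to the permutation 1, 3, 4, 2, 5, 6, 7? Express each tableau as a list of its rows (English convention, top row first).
Insert each entry of the permutation into P by Schensted row insertion, recording in Q the position of each new cell.

Insert 1: appended to row 1. P = [[1]].
Insert 3: appended to row 1. P = [[1, 3]].
Insert 4: appended to row 1. P = [[1, 3, 4]].
Insert 2: 2 bumps 3 from row 1; 3 starts row 2. P = [[1, 2, 4], [3]].
Insert 5: appended to row 1. P = [[1, 2, 4, 5], [3]].
Insert 6: appended to row 1. P = [[1, 2, 4, 5, 6], [3]].
Insert 7: appended to row 1. P = [[1, 2, 4, 5, 6, 7], [3]].

So P = [[1, 2, 4, 5, 6, 7], [3]], Q = [[1, 2, 3, 5, 6, 7], [4]].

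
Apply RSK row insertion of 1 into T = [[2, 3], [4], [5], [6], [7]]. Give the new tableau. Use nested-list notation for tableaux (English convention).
[[1, 3], [2], [4], [5], [6], [7]]

In row 1, 1 replaces 2 (the leftmost entry greater than 1); 2 is bumped to row 2. In row 2, 2 replaces 4 (the leftmost entry greater than 2); 4 is bumped to row 3. In row 3, 4 replaces 5 (the leftmost entry greater than 4); 5 is bumped to row 4. In row 4, 5 replaces 6 (the leftmost entry greater than 5); 6 is bumped to row 5. In row 5, 6 replaces 7 (the leftmost entry greater than 6); 7 is bumped to row 6. 7 starts a new row 6. The new tableau is [[1, 3], [2], [4], [5], [6], [7]].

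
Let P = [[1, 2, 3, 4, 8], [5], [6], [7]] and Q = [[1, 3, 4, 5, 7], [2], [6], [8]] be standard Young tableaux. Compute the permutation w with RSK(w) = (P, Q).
Reverse the RSK construction: for i from n down to 1, find the cell of Q containing i, remove the entry at that cell from P, and reverse-bump it up through P; the value ejected from row 1 is w(i).

Step i=8: Q has 8 at row 4, column 1; remove 7 from row 4 of P and reverse-bump: 7 enters row 3 and ejects 6; 6 enters row 2 and ejects 5; 5 enters row 1 and ejects 4. So w(8) = 4. P is now [[1, 2, 3, 5, 8], [6], [7]].
Step i=7: Q has 7 at row 1, column 5; remove that cell from P, ejecting 8. So w(7) = 8. P is now [[1, 2, 3, 5], [6], [7]].
Step i=6: Q has 6 at row 3, column 1; remove 7 from row 3 of P and reverse-bump: 7 enters row 2 and ejects 6; 6 enters row 1 and ejects 5. So w(6) = 5. P is now [[1, 2, 3, 6], [7]].
Step i=5: Q has 5 at row 1, column 4; remove that cell from P, ejecting 6. So w(5) = 6. P is now [[1, 2, 3], [7]].
Step i=4: Q has 4 at row 1, column 3; remove that cell from P, ejecting 3. So w(4) = 3. P is now [[1, 2], [7]].
Step i=3: Q has 3 at row 1, column 2; remove that cell from P, ejecting 2. So w(3) = 2. P is now [[1], [7]].
Step i=2: Q has 2 at row 2, column 1; remove 7 from row 2 of P and reverse-bump: 7 enters row 1 and ejects 1. So w(2) = 1. P is now [[7]].
Step i=1: Q has 1 at row 1, column 1; remove that cell from P, ejecting 7. So w(1) = 7. P is now [].

So w = 7 1 2 3 6 5 8 4.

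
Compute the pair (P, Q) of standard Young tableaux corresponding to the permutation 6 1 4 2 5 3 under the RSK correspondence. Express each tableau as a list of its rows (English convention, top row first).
P = [[1, 2, 3], [4, 5], [6]], Q = [[1, 3, 5], [2, 6], [4]]

Insert each entry of the permutation into P by Schensted row insertion, recording in Q the position of each new cell.

After inserting 6: P = [[6]].
After inserting 1: P = [[1], [6]].
After inserting 4: P = [[1, 4], [6]].
After inserting 2: P = [[1, 2], [4], [6]].
After inserting 5: P = [[1, 2, 5], [4], [6]].
After inserting 3: P = [[1, 2, 3], [4, 5], [6]].

So P = [[1, 2, 3], [4, 5], [6]], Q = [[1, 3, 5], [2, 6], [4]].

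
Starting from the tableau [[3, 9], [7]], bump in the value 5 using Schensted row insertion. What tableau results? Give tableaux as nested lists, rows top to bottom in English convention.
In row 1, 5 replaces 9 (the leftmost entry greater than 5); 9 is bumped to row 2. 9 is appended to row 2. The new tableau is [[3, 5], [7, 9]].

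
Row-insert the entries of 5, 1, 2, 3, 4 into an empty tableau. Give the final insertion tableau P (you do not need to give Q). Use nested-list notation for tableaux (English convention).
P = [[1, 2, 3, 4], [5]]

After inserting 5: P = [[5]].
After inserting 1: P = [[1], [5]].
After inserting 2: P = [[1, 2], [5]].
After inserting 3: P = [[1, 2, 3], [5]].
After inserting 4: P = [[1, 2, 3, 4], [5]].

So P = [[1, 2, 3, 4], [5]].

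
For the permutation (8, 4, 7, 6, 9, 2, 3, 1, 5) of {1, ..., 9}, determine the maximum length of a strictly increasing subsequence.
3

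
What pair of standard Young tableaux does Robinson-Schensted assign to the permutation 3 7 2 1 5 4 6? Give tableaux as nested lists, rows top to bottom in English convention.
P = [[1, 4, 6], [2, 5], [3, 7]], Q = [[1, 2, 7], [3, 5], [4, 6]]

Insert each entry of the permutation into P by Schensted row insertion, recording in Q the position of each new cell.

After inserting 3: P = [[3]].
After inserting 7: P = [[3, 7]].
After inserting 2: P = [[2, 7], [3]].
After inserting 1: P = [[1, 7], [2], [3]].
After inserting 5: P = [[1, 5], [2, 7], [3]].
After inserting 4: P = [[1, 4], [2, 5], [3, 7]].
After inserting 6: P = [[1, 4, 6], [2, 5], [3, 7]].

So P = [[1, 4, 6], [2, 5], [3, 7]], Q = [[1, 2, 7], [3, 5], [4, 6]].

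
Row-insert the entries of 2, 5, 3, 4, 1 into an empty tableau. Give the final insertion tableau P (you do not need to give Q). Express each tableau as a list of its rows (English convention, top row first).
After inserting 2: P = [[2]].
After inserting 5: P = [[2, 5]].
After inserting 3: P = [[2, 3], [5]].
After inserting 4: P = [[2, 3, 4], [5]].
After inserting 1: P = [[1, 3, 4], [2], [5]].

So P = [[1, 3, 4], [2], [5]].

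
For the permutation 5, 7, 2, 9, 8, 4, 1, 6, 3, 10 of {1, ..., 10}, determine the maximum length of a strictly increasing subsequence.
4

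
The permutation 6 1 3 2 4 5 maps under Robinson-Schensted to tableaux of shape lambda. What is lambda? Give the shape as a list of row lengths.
[4, 1, 1]

Row-insert each entry into an empty tableau.

After inserting 6: P = [[6]].
After inserting 1: P = [[1], [6]].
After inserting 3: P = [[1, 3], [6]].
After inserting 2: P = [[1, 2], [3], [6]].
After inserting 4: P = [[1, 2, 4], [3], [6]].
After inserting 5: P = [[1, 2, 4, 5], [3], [6]].

The final insertion tableau P = [[1, 2, 4, 5], [3], [6]] has shape [4, 1, 1].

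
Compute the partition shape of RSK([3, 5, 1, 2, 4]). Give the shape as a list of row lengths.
Row-insert each entry into an empty tableau.

After inserting 3: P = [[3]].
After inserting 5: P = [[3, 5]].
After inserting 1: P = [[1, 5], [3]].
After inserting 2: P = [[1, 2], [3, 5]].
After inserting 4: P = [[1, 2, 4], [3, 5]].

The final insertion tableau P = [[1, 2, 4], [3, 5]] has shape [3, 2].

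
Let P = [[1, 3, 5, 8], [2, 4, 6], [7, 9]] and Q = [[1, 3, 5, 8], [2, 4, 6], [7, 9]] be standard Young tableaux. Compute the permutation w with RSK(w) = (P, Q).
Reverse the RSK construction: for i from n down to 1, find the cell of Q containing i, remove the entry at that cell from P, and reverse-bump it up through P; the value ejected from row 1 is w(i).

Step i=9: Q has 9 at row 3, column 2; remove 9 from row 3 of P and reverse-bump: 9 enters row 2 and ejects 6; 6 enters row 1 and ejects 5. So w(9) = 5. P is now [[1, 3, 6, 8], [2, 4, 9], [7]].
Step i=8: Q has 8 at row 1, column 4; remove that cell from P, ejecting 8. So w(8) = 8. P is now [[1, 3, 6], [2, 4, 9], [7]].
Step i=7: Q has 7 at row 3, column 1; remove 7 from row 3 of P and reverse-bump: 7 enters row 2 and ejects 4; 4 enters row 1 and ejects 3. So w(7) = 3. P is now [[1, 4, 6], [2, 7, 9]].
Step i=6: Q has 6 at row 2, column 3; remove 9 from row 2 of P and reverse-bump: 9 enters row 1 and ejects 6. So w(6) = 6. P is now [[1, 4, 9], [2, 7]].
Step i=5: Q has 5 at row 1, column 3; remove that cell from P, ejecting 9. So w(5) = 9. P is now [[1, 4], [2, 7]].
Step i=4: Q has 4 at row 2, column 2; remove 7 from row 2 of P and reverse-bump: 7 enters row 1 and ejects 4. So w(4) = 4. P is now [[1, 7], [2]].
Step i=3: Q has 3 at row 1, column 2; remove that cell from P, ejecting 7. So w(3) = 7. P is now [[1], [2]].
Step i=2: Q has 2 at row 2, column 1; remove 2 from row 2 of P and reverse-bump: 2 enters row 1 and ejects 1. So w(2) = 1. P is now [[2]].
Step i=1: Q has 1 at row 1, column 1; remove that cell from P, ejecting 2. So w(1) = 2. P is now [].

So w = 2 1 7 4 9 6 3 8 5.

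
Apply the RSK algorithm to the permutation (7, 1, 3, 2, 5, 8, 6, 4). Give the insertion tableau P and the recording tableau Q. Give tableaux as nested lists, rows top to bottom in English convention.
P = [[1, 2, 4, 6], [3, 5], [7, 8]], Q = [[1, 3, 5, 6], [2, 7], [4, 8]]

Insert each entry of the permutation into P by Schensted row insertion, recording in Q the position of each new cell.

After inserting 7: P = [[7]].
After inserting 1: P = [[1], [7]].
After inserting 3: P = [[1, 3], [7]].
After inserting 2: P = [[1, 2], [3], [7]].
After inserting 5: P = [[1, 2, 5], [3], [7]].
After inserting 8: P = [[1, 2, 5, 8], [3], [7]].
After inserting 6: P = [[1, 2, 5, 6], [3, 8], [7]].
After inserting 4: P = [[1, 2, 4, 6], [3, 5], [7, 8]].

So P = [[1, 2, 4, 6], [3, 5], [7, 8]], Q = [[1, 3, 5, 6], [2, 7], [4, 8]].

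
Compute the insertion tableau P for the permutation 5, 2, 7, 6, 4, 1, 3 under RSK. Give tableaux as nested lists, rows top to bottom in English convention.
Insert 5: appended to row 1. P = [[5]].
Insert 2: 2 bumps 5 from row 1; 5 starts row 2. P = [[2], [5]].
Insert 7: appended to row 1. P = [[2, 7], [5]].
Insert 6: 6 bumps 7 from row 1; 7 appends to row 2. P = [[2, 6], [5, 7]].
Insert 4: 4 bumps 6 from row 1; 6 bumps 7 from row 2; 7 starts row 3. P = [[2, 4], [5, 6], [7]].
Insert 1: 1 bumps 2 from row 1; 2 bumps 5 from row 2; 5 bumps 7 from row 3; 7 starts row 4. P = [[1, 4], [2, 6], [5], [7]].
Insert 3: 3 bumps 4 from row 1; 4 bumps 6 from row 2; 6 appends to row 3. P = [[1, 3], [2, 4], [5, 6], [7]].

So P = [[1, 3], [2, 4], [5, 6], [7]].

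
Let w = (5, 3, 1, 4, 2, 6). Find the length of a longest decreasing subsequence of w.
3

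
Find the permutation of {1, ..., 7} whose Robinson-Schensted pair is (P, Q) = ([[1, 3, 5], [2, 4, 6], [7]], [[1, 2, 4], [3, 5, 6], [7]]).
2 4 1 7 3 6 5

Reverse the RSK construction: for i from n down to 1, find the cell of Q containing i, remove the entry at that cell from P, and reverse-bump it up through P; the value ejected from row 1 is w(i).

Step i=7: Q has 7 at row 3, column 1; remove 7 from row 3 of P and reverse-bump: 7 enters row 2 and ejects 6; 6 enters row 1 and ejects 5. So w(7) = 5. P is now [[1, 3, 6], [2, 4, 7]].
Step i=6: Q has 6 at row 2, column 3; remove 7 from row 2 of P and reverse-bump: 7 enters row 1 and ejects 6. So w(6) = 6. P is now [[1, 3, 7], [2, 4]].
Step i=5: Q has 5 at row 2, column 2; remove 4 from row 2 of P and reverse-bump: 4 enters row 1 and ejects 3. So w(5) = 3. P is now [[1, 4, 7], [2]].
Step i=4: Q has 4 at row 1, column 3; remove that cell from P, ejecting 7. So w(4) = 7. P is now [[1, 4], [2]].
Step i=3: Q has 3 at row 2, column 1; remove 2 from row 2 of P and reverse-bump: 2 enters row 1 and ejects 1. So w(3) = 1. P is now [[2, 4]].
Step i=2: Q has 2 at row 1, column 2; remove that cell from P, ejecting 4. So w(2) = 4. P is now [[2]].
Step i=1: Q has 1 at row 1, column 1; remove that cell from P, ejecting 2. So w(1) = 2. P is now [].

So w = 2 4 1 7 3 6 5.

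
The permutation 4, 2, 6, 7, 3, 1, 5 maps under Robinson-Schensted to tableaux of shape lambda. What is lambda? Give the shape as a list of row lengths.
[3, 3, 1]

Row-insert each entry into an empty tableau.

After inserting 4: P = [[4]].
After inserting 2: P = [[2], [4]].
After inserting 6: P = [[2, 6], [4]].
After inserting 7: P = [[2, 6, 7], [4]].
After inserting 3: P = [[2, 3, 7], [4, 6]].
After inserting 1: P = [[1, 3, 7], [2, 6], [4]].
After inserting 5: P = [[1, 3, 5], [2, 6, 7], [4]].

The final insertion tableau P = [[1, 3, 5], [2, 6, 7], [4]] has shape [3, 3, 1].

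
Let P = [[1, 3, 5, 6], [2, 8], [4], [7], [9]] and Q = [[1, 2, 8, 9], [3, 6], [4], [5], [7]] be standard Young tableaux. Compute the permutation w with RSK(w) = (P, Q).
7 9 8 4 2 3 1 5 6

Reverse the RSK construction: for i from n down to 1, find the cell of Q containing i, remove the entry at that cell from P, and reverse-bump it up through P; the value ejected from row 1 is w(i).

Step i=9: Q has 9 at row 1, column 4; remove that cell from P, ejecting 6. So w(9) = 6. P is now [[1, 3, 5], [2, 8], [4], [7], [9]].
Step i=8: Q has 8 at row 1, column 3; remove that cell from P, ejecting 5. So w(8) = 5. P is now [[1, 3], [2, 8], [4], [7], [9]].
Step i=7: Q has 7 at row 5, column 1; remove 9 from row 5 of P and reverse-bump: 9 enters row 4 and ejects 7; 7 enters row 3 and ejects 4; 4 enters row 2 and ejects 2; 2 enters row 1 and ejects 1. So w(7) = 1. P is now [[2, 3], [4, 8], [7], [9]].
Step i=6: Q has 6 at row 2, column 2; remove 8 from row 2 of P and reverse-bump: 8 enters row 1 and ejects 3. So w(6) = 3. P is now [[2, 8], [4], [7], [9]].
Step i=5: Q has 5 at row 4, column 1; remove 9 from row 4 of P and reverse-bump: 9 enters row 3 and ejects 7; 7 enters row 2 and ejects 4; 4 enters row 1 and ejects 2. So w(5) = 2. P is now [[4, 8], [7], [9]].
Step i=4: Q has 4 at row 3, column 1; remove 9 from row 3 of P and reverse-bump: 9 enters row 2 and ejects 7; 7 enters row 1 and ejects 4. So w(4) = 4. P is now [[7, 8], [9]].
Step i=3: Q has 3 at row 2, column 1; remove 9 from row 2 of P and reverse-bump: 9 enters row 1 and ejects 8. So w(3) = 8. P is now [[7, 9]].
Step i=2: Q has 2 at row 1, column 2; remove that cell from P, ejecting 9. So w(2) = 9. P is now [[7]].
Step i=1: Q has 1 at row 1, column 1; remove that cell from P, ejecting 7. So w(1) = 7. P is now [].

So w = 7 9 8 4 2 3 1 5 6.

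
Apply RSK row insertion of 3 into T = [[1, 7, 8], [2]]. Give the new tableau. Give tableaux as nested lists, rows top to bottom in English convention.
[[1, 3, 8], [2, 7]]

In row 1, 3 replaces 7 (the leftmost entry greater than 3); 7 is bumped to row 2. 7 is appended to row 2. The new tableau is [[1, 3, 8], [2, 7]].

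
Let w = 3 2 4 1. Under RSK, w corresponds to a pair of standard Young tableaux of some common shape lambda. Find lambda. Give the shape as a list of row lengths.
[2, 1, 1]

Row-insert each entry into an empty tableau.

After inserting 3: P = [[3]].
After inserting 2: P = [[2], [3]].
After inserting 4: P = [[2, 4], [3]].
After inserting 1: P = [[1, 4], [2], [3]].

The final insertion tableau P = [[1, 4], [2], [3]] has shape [2, 1, 1].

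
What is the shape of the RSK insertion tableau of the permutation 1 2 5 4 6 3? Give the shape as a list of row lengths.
RSK row insertion gives P = [[1, 2, 3, 6], [4], [5]], which has shape [4, 1, 1].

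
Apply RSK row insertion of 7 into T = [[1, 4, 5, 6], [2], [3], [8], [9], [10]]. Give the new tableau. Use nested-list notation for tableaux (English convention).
[[1, 4, 5, 6, 7], [2], [3], [8], [9], [10]]

7 is larger than every entry of row 1, so it is appended to row 1. The new tableau is [[1, 4, 5, 6, 7], [2], [3], [8], [9], [10]].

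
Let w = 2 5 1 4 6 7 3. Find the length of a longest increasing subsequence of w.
4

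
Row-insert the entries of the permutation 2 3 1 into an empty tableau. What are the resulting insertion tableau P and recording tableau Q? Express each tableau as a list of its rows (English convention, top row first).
P = [[1, 3], [2]], Q = [[1, 2], [3]]

Insert each entry of the permutation into P by Schensted row insertion, recording in Q the position of each new cell.

Insert 2: appended to row 1. P = [[2]].
Insert 3: appended to row 1. P = [[2, 3]].
Insert 1: 1 bumps 2 from row 1; 2 starts row 2. P = [[1, 3], [2]].

So P = [[1, 3], [2]], Q = [[1, 2], [3]].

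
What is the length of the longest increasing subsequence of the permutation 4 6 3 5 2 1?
2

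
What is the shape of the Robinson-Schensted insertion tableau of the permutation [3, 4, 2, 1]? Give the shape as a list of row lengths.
Row-insert each entry into an empty tableau.

After inserting 3: P = [[3]].
After inserting 4: P = [[3, 4]].
After inserting 2: P = [[2, 4], [3]].
After inserting 1: P = [[1, 4], [2], [3]].

The final insertion tableau P = [[1, 4], [2], [3]] has shape [2, 1, 1].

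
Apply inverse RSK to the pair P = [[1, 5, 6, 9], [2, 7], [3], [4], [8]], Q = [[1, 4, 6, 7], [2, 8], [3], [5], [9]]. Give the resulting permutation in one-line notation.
8 4 3 5 2 7 9 6 1

Reverse RSK: for i = n, n-1, ..., 1, locate i in Q, remove the corresponding corner cell from P, and reverse-bump its entry up through P; the value ejected from row 1 is w(i).

So w = 8 4 3 5 2 7 9 6 1.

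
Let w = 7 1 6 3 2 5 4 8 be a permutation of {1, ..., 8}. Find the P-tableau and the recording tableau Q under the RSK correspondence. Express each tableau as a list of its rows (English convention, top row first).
P = [[1, 2, 4, 8], [3, 5], [6], [7]], Q = [[1, 3, 6, 8], [2, 7], [4], [5]]

Insert each entry of the permutation into P by Schensted row insertion, recording in Q the position of each new cell.

Insert 7: appended to row 1. P = [[7]], Q = [[1]].
Insert 1: 1 bumps 7 from row 1; 7 starts row 2. P = [[1], [7]], Q = [[1], [2]].
Insert 6: appended to row 1. P = [[1, 6], [7]], Q = [[1, 3], [2]].
Insert 3: 3 bumps 6 from row 1; 6 bumps 7 from row 2; 7 starts row 3. P = [[1, 3], [6], [7]], Q = [[1, 3], [2], [4]].
Insert 2: 2 bumps 3 from row 1; 3 bumps 6 from row 2; 6 bumps 7 from row 3; 7 starts row 4. P = [[1, 2], [3], [6], [7]], Q = [[1, 3], [2], [4], [5]].
Insert 5: appended to row 1. P = [[1, 2, 5], [3], [6], [7]], Q = [[1, 3, 6], [2], [4], [5]].
Insert 4: 4 bumps 5 from row 1; 5 appends to row 2. P = [[1, 2, 4], [3, 5], [6], [7]], Q = [[1, 3, 6], [2, 7], [4], [5]].
Insert 8: appended to row 1. P = [[1, 2, 4, 8], [3, 5], [6], [7]], Q = [[1, 3, 6, 8], [2, 7], [4], [5]].

So P = [[1, 2, 4, 8], [3, 5], [6], [7]], Q = [[1, 3, 6, 8], [2, 7], [4], [5]].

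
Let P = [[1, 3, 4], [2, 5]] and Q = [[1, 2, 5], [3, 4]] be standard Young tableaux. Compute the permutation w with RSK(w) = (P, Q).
Reverse the RSK construction: for i from n down to 1, find the cell of Q containing i, remove the entry at that cell from P, and reverse-bump it up through P; the value ejected from row 1 is w(i).

Step i=5: Q has 5 at row 1, column 3; remove that cell from P, ejecting 4. So w(5) = 4. P is now [[1, 3], [2, 5]].
Step i=4: Q has 4 at row 2, column 2; remove 5 from row 2 of P and reverse-bump: 5 enters row 1 and ejects 3. So w(4) = 3. P is now [[1, 5], [2]].
Step i=3: Q has 3 at row 2, column 1; remove 2 from row 2 of P and reverse-bump: 2 enters row 1 and ejects 1. So w(3) = 1. P is now [[2, 5]].
Step i=2: Q has 2 at row 1, column 2; remove that cell from P, ejecting 5. So w(2) = 5. P is now [[2]].
Step i=1: Q has 1 at row 1, column 1; remove that cell from P, ejecting 2. So w(1) = 2. P is now [].

So w = 2 5 1 3 4.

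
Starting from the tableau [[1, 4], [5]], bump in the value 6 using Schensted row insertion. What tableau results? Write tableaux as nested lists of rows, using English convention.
6 is larger than every entry of row 1, so it is appended to row 1. The new tableau is [[1, 4, 6], [5]].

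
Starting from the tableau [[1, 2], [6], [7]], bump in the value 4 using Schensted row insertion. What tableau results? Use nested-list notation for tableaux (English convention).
4 is larger than every entry of row 1, so it is appended to row 1. The new tableau is [[1, 2, 4], [6], [7]].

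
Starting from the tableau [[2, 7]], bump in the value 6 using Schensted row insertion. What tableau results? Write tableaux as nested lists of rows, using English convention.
In row 1, 6 replaces 7 (the leftmost entry greater than 6); 7 is bumped to row 2. 7 starts a new row 2. The new tableau is [[2, 6], [7]].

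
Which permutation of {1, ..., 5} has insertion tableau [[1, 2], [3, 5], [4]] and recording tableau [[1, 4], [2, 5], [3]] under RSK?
Reverse the RSK construction: for i from n down to 1, find the cell of Q containing i, remove the entry at that cell from P, and reverse-bump it up through P; the value ejected from row 1 is w(i).

Step i=5: Q has 5 at row 2, column 2; remove 5 from row 2 of P and reverse-bump: 5 enters row 1 and ejects 2. So w(5) = 2. P is now [[1, 5], [3], [4]].
Step i=4: Q has 4 at row 1, column 2; remove that cell from P, ejecting 5. So w(4) = 5. P is now [[1], [3], [4]].
Step i=3: Q has 3 at row 3, column 1; remove 4 from row 3 of P and reverse-bump: 4 enters row 2 and ejects 3; 3 enters row 1 and ejects 1. So w(3) = 1. P is now [[3], [4]].
Step i=2: Q has 2 at row 2, column 1; remove 4 from row 2 of P and reverse-bump: 4 enters row 1 and ejects 3. So w(2) = 3. P is now [[4]].
Step i=1: Q has 1 at row 1, column 1; remove that cell from P, ejecting 4. So w(1) = 4. P is now [].

So w = 4 3 1 5 2.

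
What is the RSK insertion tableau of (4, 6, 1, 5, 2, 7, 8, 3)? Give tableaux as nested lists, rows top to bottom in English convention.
Insert 4: appended to row 1. P = [[4]].
Insert 6: appended to row 1. P = [[4, 6]].
Insert 1: 1 bumps 4 from row 1; 4 starts row 2. P = [[1, 6], [4]].
Insert 5: 5 bumps 6 from row 1; 6 appends to row 2. P = [[1, 5], [4, 6]].
Insert 2: 2 bumps 5 from row 1; 5 bumps 6 from row 2; 6 starts row 3. P = [[1, 2], [4, 5], [6]].
Insert 7: appended to row 1. P = [[1, 2, 7], [4, 5], [6]].
Insert 8: appended to row 1. P = [[1, 2, 7, 8], [4, 5], [6]].
Insert 3: 3 bumps 7 from row 1; 7 appends to row 2. P = [[1, 2, 3, 8], [4, 5, 7], [6]].

So P = [[1, 2, 3, 8], [4, 5, 7], [6]].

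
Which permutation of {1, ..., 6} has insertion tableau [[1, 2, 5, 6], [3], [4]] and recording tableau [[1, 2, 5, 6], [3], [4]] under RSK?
Reverse RSK: for i = n, n-1, ..., 1, locate i in Q, remove the corresponding corner cell from P, and reverse-bump its entry up through P; the value ejected from row 1 is w(i).

So w = 1 4 3 2 5 6.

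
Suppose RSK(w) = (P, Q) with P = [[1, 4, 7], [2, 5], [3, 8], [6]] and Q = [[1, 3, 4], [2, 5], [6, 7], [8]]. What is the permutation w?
Reverse the RSK construction: for i from n down to 1, find the cell of Q containing i, remove the entry at that cell from P, and reverse-bump it up through P; the value ejected from row 1 is w(i).

Step i=8: Q has 8 at row 4, column 1; remove 6 from row 4 of P and reverse-bump: 6 enters row 3 and ejects 3; 3 enters row 2 and ejects 2; 2 enters row 1 and ejects 1. So w(8) = 1. P is now [[2, 4, 7], [3, 5], [6, 8]].
Step i=7: Q has 7 at row 3, column 2; remove 8 from row 3 of P and reverse-bump: 8 enters row 2 and ejects 5; 5 enters row 1 and ejects 4. So w(7) = 4. P is now [[2, 5, 7], [3, 8], [6]].
Step i=6: Q has 6 at row 3, column 1; remove 6 from row 3 of P and reverse-bump: 6 enters row 2 and ejects 3; 3 enters row 1 and ejects 2. So w(6) = 2. P is now [[3, 5, 7], [6, 8]].
Step i=5: Q has 5 at row 2, column 2; remove 8 from row 2 of P and reverse-bump: 8 enters row 1 and ejects 7. So w(5) = 7. P is now [[3, 5, 8], [6]].
Step i=4: Q has 4 at row 1, column 3; remove that cell from P, ejecting 8. So w(4) = 8. P is now [[3, 5], [6]].
Step i=3: Q has 3 at row 1, column 2; remove that cell from P, ejecting 5. So w(3) = 5. P is now [[3], [6]].
Step i=2: Q has 2 at row 2, column 1; remove 6 from row 2 of P and reverse-bump: 6 enters row 1 and ejects 3. So w(2) = 3. P is now [[6]].
Step i=1: Q has 1 at row 1, column 1; remove that cell from P, ejecting 6. So w(1) = 6. P is now [].

So w = 6 3 5 8 7 2 4 1.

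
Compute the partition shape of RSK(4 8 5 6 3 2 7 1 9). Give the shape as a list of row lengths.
[5, 1, 1, 1, 1]

RSK row insertion gives P = [[1, 5, 6, 7, 9], [2], [3], [4], [8]], which has shape [5, 1, 1, 1, 1].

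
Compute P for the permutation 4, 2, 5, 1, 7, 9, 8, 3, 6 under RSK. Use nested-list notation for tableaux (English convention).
After inserting 4: P = [[4]].
After inserting 2: P = [[2], [4]].
After inserting 5: P = [[2, 5], [4]].
After inserting 1: P = [[1, 5], [2], [4]].
After inserting 7: P = [[1, 5, 7], [2], [4]].
After inserting 9: P = [[1, 5, 7, 9], [2], [4]].
After inserting 8: P = [[1, 5, 7, 8], [2, 9], [4]].
After inserting 3: P = [[1, 3, 7, 8], [2, 5], [4, 9]].
After inserting 6: P = [[1, 3, 6, 8], [2, 5, 7], [4, 9]].

So P = [[1, 3, 6, 8], [2, 5, 7], [4, 9]].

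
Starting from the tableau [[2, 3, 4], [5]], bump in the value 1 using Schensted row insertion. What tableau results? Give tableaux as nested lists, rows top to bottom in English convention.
In row 1, 1 replaces 2 (the leftmost entry greater than 1); 2 is bumped to row 2. In row 2, 2 replaces 5 (the leftmost entry greater than 2); 5 is bumped to row 3. 5 starts a new row 3. The new tableau is [[1, 3, 4], [2], [5]].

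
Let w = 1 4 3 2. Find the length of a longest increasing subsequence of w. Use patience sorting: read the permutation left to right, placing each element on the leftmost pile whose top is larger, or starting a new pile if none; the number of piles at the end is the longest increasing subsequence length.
1: new pile. tops = [1]
4: new pile. tops = [1, 4]
3: onto pile 2 (replacing 4). tops = [1, 3]
2: onto pile 2 (replacing 3). tops = [1, 2]

2 piles, so the longest increasing subsequence has length 2.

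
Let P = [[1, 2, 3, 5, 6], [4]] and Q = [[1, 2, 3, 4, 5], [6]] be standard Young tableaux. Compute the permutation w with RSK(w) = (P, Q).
1 2 4 5 6 3

Reverse the RSK construction: for i from n down to 1, find the cell of Q containing i, remove the entry at that cell from P, and reverse-bump it up through P; the value ejected from row 1 is w(i).

Step i=6: Q has 6 at row 2, column 1; remove 4 from row 2 of P and reverse-bump: 4 enters row 1 and ejects 3. So w(6) = 3. P is now [[1, 2, 4, 5, 6]].
Step i=5: Q has 5 at row 1, column 5; remove that cell from P, ejecting 6. So w(5) = 6. P is now [[1, 2, 4, 5]].
Step i=4: Q has 4 at row 1, column 4; remove that cell from P, ejecting 5. So w(4) = 5. P is now [[1, 2, 4]].
Step i=3: Q has 3 at row 1, column 3; remove that cell from P, ejecting 4. So w(3) = 4. P is now [[1, 2]].
Step i=2: Q has 2 at row 1, column 2; remove that cell from P, ejecting 2. So w(2) = 2. P is now [[1]].
Step i=1: Q has 1 at row 1, column 1; remove that cell from P, ejecting 1. So w(1) = 1. P is now [].

So w = 1 2 4 5 6 3.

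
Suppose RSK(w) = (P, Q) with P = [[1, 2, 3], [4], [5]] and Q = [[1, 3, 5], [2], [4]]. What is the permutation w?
5 1 4 2 3

Reverse the RSK construction: for i from n down to 1, find the cell of Q containing i, remove the entry at that cell from P, and reverse-bump it up through P; the value ejected from row 1 is w(i).

Step i=5: Q has 5 at row 1, column 3; remove that cell from P, ejecting 3. So w(5) = 3. P is now [[1, 2], [4], [5]].
Step i=4: Q has 4 at row 3, column 1; remove 5 from row 3 of P and reverse-bump: 5 enters row 2 and ejects 4; 4 enters row 1 and ejects 2. So w(4) = 2. P is now [[1, 4], [5]].
Step i=3: Q has 3 at row 1, column 2; remove that cell from P, ejecting 4. So w(3) = 4. P is now [[1], [5]].
Step i=2: Q has 2 at row 2, column 1; remove 5 from row 2 of P and reverse-bump: 5 enters row 1 and ejects 1. So w(2) = 1. P is now [[5]].
Step i=1: Q has 1 at row 1, column 1; remove that cell from P, ejecting 5. So w(1) = 5. P is now [].

So w = 5 1 4 2 3.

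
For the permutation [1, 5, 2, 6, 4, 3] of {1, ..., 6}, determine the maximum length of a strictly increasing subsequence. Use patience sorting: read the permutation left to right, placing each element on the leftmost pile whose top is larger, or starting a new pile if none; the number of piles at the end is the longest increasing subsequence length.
1: new pile. tops = [1]
5: new pile. tops = [1, 5]
2: onto pile 2 (replacing 5). tops = [1, 2]
6: new pile. tops = [1, 2, 6]
4: onto pile 3 (replacing 6). tops = [1, 2, 4]
3: onto pile 3 (replacing 4). tops = [1, 2, 3]

3 piles, so the longest increasing subsequence has length 3.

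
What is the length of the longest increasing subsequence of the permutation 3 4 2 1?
2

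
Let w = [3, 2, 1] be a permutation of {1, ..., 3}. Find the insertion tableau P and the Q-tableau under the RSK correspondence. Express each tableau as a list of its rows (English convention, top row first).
Insert each entry of the permutation into P by Schensted row insertion, recording in Q the position of each new cell.

After inserting 3: P = [[3]].
After inserting 2: P = [[2], [3]].
After inserting 1: P = [[1], [2], [3]].

So P = [[1], [2], [3]], Q = [[1], [2], [3]].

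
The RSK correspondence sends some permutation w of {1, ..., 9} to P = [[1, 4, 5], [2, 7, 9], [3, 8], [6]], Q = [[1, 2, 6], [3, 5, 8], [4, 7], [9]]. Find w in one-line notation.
6 8 3 2 7 9 4 5 1

Reverse the RSK construction: for i from n down to 1, find the cell of Q containing i, remove the entry at that cell from P, and reverse-bump it up through P; the value ejected from row 1 is w(i).

Step i=9: Q has 9 at row 4, column 1; remove 6 from row 4 of P and reverse-bump: 6 enters row 3 and ejects 3; 3 enters row 2 and ejects 2; 2 enters row 1 and ejects 1. So w(9) = 1. P is now [[2, 4, 5], [3, 7, 9], [6, 8]].
Step i=8: Q has 8 at row 2, column 3; remove 9 from row 2 of P and reverse-bump: 9 enters row 1 and ejects 5. So w(8) = 5. P is now [[2, 4, 9], [3, 7], [6, 8]].
Step i=7: Q has 7 at row 3, column 2; remove 8 from row 3 of P and reverse-bump: 8 enters row 2 and ejects 7; 7 enters row 1 and ejects 4. So w(7) = 4. P is now [[2, 7, 9], [3, 8], [6]].
Step i=6: Q has 6 at row 1, column 3; remove that cell from P, ejecting 9. So w(6) = 9. P is now [[2, 7], [3, 8], [6]].
Step i=5: Q has 5 at row 2, column 2; remove 8 from row 2 of P and reverse-bump: 8 enters row 1 and ejects 7. So w(5) = 7. P is now [[2, 8], [3], [6]].
Step i=4: Q has 4 at row 3, column 1; remove 6 from row 3 of P and reverse-bump: 6 enters row 2 and ejects 3; 3 enters row 1 and ejects 2. So w(4) = 2. P is now [[3, 8], [6]].
Step i=3: Q has 3 at row 2, column 1; remove 6 from row 2 of P and reverse-bump: 6 enters row 1 and ejects 3. So w(3) = 3. P is now [[6, 8]].
Step i=2: Q has 2 at row 1, column 2; remove that cell from P, ejecting 8. So w(2) = 8. P is now [[6]].
Step i=1: Q has 1 at row 1, column 1; remove that cell from P, ejecting 6. So w(1) = 6. P is now [].

So w = 6 8 3 2 7 9 4 5 1.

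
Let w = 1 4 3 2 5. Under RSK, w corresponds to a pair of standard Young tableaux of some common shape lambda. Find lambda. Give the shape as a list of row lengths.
Row-insert each entry into an empty tableau.

After inserting 1: P = [[1]].
After inserting 4: P = [[1, 4]].
After inserting 3: P = [[1, 3], [4]].
After inserting 2: P = [[1, 2], [3], [4]].
After inserting 5: P = [[1, 2, 5], [3], [4]].

The final insertion tableau P = [[1, 2, 5], [3], [4]] has shape [3, 1, 1].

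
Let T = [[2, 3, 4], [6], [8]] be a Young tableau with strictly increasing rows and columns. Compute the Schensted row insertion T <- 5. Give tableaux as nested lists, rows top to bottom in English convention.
5 is larger than every entry of row 1, so it is appended to row 1. The new tableau is [[2, 3, 4, 5], [6], [8]].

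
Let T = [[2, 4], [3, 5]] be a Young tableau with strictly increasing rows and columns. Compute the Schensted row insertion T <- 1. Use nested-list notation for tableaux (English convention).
In row 1, 1 replaces 2 (the leftmost entry greater than 1); 2 is bumped to row 2. In row 2, 2 replaces 3 (the leftmost entry greater than 2); 3 is bumped to row 3. 3 starts a new row 3. The new tableau is [[1, 4], [2, 5], [3]].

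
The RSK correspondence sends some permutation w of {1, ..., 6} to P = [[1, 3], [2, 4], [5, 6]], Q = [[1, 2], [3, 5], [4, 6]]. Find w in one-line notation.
5 6 2 1 4 3

Reverse RSK: for i = n, n-1, ..., 1, locate i in Q, remove the corresponding corner cell from P, and reverse-bump its entry up through P; the value ejected from row 1 is w(i).

So w = 5 6 2 1 4 3.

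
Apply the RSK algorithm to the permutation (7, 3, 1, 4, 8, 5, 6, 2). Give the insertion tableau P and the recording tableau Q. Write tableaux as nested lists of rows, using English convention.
Insert each entry of the permutation into P by Schensted row insertion, recording in Q the position of each new cell.

After inserting 7: P = [[7]].
After inserting 3: P = [[3], [7]].
After inserting 1: P = [[1], [3], [7]].
After inserting 4: P = [[1, 4], [3], [7]].
After inserting 8: P = [[1, 4, 8], [3], [7]].
After inserting 5: P = [[1, 4, 5], [3, 8], [7]].
After inserting 6: P = [[1, 4, 5, 6], [3, 8], [7]].
After inserting 2: P = [[1, 2, 5, 6], [3, 4], [7, 8]].

So P = [[1, 2, 5, 6], [3, 4], [7, 8]], Q = [[1, 4, 5, 7], [2, 6], [3, 8]].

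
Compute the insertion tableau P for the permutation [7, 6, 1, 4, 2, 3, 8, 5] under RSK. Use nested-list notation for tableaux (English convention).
Insert 7: appended to row 1. P = [[7]].
Insert 6: 6 bumps 7 from row 1; 7 starts row 2. P = [[6], [7]].
Insert 1: 1 bumps 6 from row 1; 6 bumps 7 from row 2; 7 starts row 3. P = [[1], [6], [7]].
Insert 4: appended to row 1. P = [[1, 4], [6], [7]].
Insert 2: 2 bumps 4 from row 1; 4 bumps 6 from row 2; 6 bumps 7 from row 3; 7 starts row 4. P = [[1, 2], [4], [6], [7]].
Insert 3: appended to row 1. P = [[1, 2, 3], [4], [6], [7]].
Insert 8: appended to row 1. P = [[1, 2, 3, 8], [4], [6], [7]].
Insert 5: 5 bumps 8 from row 1; 8 appends to row 2. P = [[1, 2, 3, 5], [4, 8], [6], [7]].

So P = [[1, 2, 3, 5], [4, 8], [6], [7]].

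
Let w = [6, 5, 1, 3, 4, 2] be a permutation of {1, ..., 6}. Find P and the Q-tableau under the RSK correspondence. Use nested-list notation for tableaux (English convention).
Insert each entry of the permutation into P by Schensted row insertion, recording in Q the position of each new cell.

Insert 6: appended to row 1. P = [[6]].
Insert 5: 5 bumps 6 from row 1; 6 starts row 2. P = [[5], [6]].
Insert 1: 1 bumps 5 from row 1; 5 bumps 6 from row 2; 6 starts row 3. P = [[1], [5], [6]].
Insert 3: appended to row 1. P = [[1, 3], [5], [6]].
Insert 4: appended to row 1. P = [[1, 3, 4], [5], [6]].
Insert 2: 2 bumps 3 from row 1; 3 bumps 5 from row 2; 5 bumps 6 from row 3; 6 starts row 4. P = [[1, 2, 4], [3], [5], [6]].

So P = [[1, 2, 4], [3], [5], [6]], Q = [[1, 4, 5], [2], [3], [6]].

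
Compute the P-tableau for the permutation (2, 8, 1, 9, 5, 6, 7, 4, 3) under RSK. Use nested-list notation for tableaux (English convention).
Insert 2: appended to row 1. P = [[2]].
Insert 8: appended to row 1. P = [[2, 8]].
Insert 1: 1 bumps 2 from row 1; 2 starts row 2. P = [[1, 8], [2]].
Insert 9: appended to row 1. P = [[1, 8, 9], [2]].
Insert 5: 5 bumps 8 from row 1; 8 appends to row 2. P = [[1, 5, 9], [2, 8]].
Insert 6: 6 bumps 9 from row 1; 9 appends to row 2. P = [[1, 5, 6], [2, 8, 9]].
Insert 7: appended to row 1. P = [[1, 5, 6, 7], [2, 8, 9]].
Insert 4: 4 bumps 5 from row 1; 5 bumps 8 from row 2; 8 starts row 3. P = [[1, 4, 6, 7], [2, 5, 9], [8]].
Insert 3: 3 bumps 4 from row 1; 4 bumps 5 from row 2; 5 bumps 8 from row 3; 8 starts row 4. P = [[1, 3, 6, 7], [2, 4, 9], [5], [8]].

So P = [[1, 3, 6, 7], [2, 4, 9], [5], [8]].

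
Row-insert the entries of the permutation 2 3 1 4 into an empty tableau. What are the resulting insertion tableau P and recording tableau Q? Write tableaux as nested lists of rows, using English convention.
P = [[1, 3, 4], [2]], Q = [[1, 2, 4], [3]]

Insert each entry of the permutation into P by Schensted row insertion, recording in Q the position of each new cell.

Insert 2: appended to row 1. P = [[2]].
Insert 3: appended to row 1. P = [[2, 3]].
Insert 1: 1 bumps 2 from row 1; 2 starts row 2. P = [[1, 3], [2]].
Insert 4: appended to row 1. P = [[1, 3, 4], [2]].

So P = [[1, 3, 4], [2]], Q = [[1, 2, 4], [3]].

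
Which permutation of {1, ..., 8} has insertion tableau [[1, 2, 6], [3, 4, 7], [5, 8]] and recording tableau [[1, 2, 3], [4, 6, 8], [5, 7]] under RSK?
Reverse the RSK construction: for i from n down to 1, find the cell of Q containing i, remove the entry at that cell from P, and reverse-bump it up through P; the value ejected from row 1 is w(i).

Step i=8: Q has 8 at row 2, column 3; remove 7 from row 2 of P and reverse-bump: 7 enters row 1 and ejects 6. So w(8) = 6. P is now [[1, 2, 7], [3, 4], [5, 8]].
Step i=7: Q has 7 at row 3, column 2; remove 8 from row 3 of P and reverse-bump: 8 enters row 2 and ejects 4; 4 enters row 1 and ejects 2. So w(7) = 2. P is now [[1, 4, 7], [3, 8], [5]].
Step i=6: Q has 6 at row 2, column 2; remove 8 from row 2 of P and reverse-bump: 8 enters row 1 and ejects 7. So w(6) = 7. P is now [[1, 4, 8], [3], [5]].
Step i=5: Q has 5 at row 3, column 1; remove 5 from row 3 of P and reverse-bump: 5 enters row 2 and ejects 3; 3 enters row 1 and ejects 1. So w(5) = 1. P is now [[3, 4, 8], [5]].
Step i=4: Q has 4 at row 2, column 1; remove 5 from row 2 of P and reverse-bump: 5 enters row 1 and ejects 4. So w(4) = 4. P is now [[3, 5, 8]].
Step i=3: Q has 3 at row 1, column 3; remove that cell from P, ejecting 8. So w(3) = 8. P is now [[3, 5]].
Step i=2: Q has 2 at row 1, column 2; remove that cell from P, ejecting 5. So w(2) = 5. P is now [[3]].
Step i=1: Q has 1 at row 1, column 1; remove that cell from P, ejecting 3. So w(1) = 3. P is now [].

So w = 3 5 8 4 1 7 2 6.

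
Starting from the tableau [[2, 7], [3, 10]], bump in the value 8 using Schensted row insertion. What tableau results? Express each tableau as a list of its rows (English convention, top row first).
[[2, 7, 8], [3, 10]]

8 is larger than every entry of row 1, so it is appended to row 1. The new tableau is [[2, 7, 8], [3, 10]].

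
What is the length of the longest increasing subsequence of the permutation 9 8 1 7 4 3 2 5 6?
4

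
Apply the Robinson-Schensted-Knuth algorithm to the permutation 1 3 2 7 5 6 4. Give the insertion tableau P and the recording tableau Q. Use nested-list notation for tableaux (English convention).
Insert each entry of the permutation into P by Schensted row insertion, recording in Q the position of each new cell.

After inserting 1: P = [[1]].
After inserting 3: P = [[1, 3]].
After inserting 2: P = [[1, 2], [3]].
After inserting 7: P = [[1, 2, 7], [3]].
After inserting 5: P = [[1, 2, 5], [3, 7]].
After inserting 6: P = [[1, 2, 5, 6], [3, 7]].
After inserting 4: P = [[1, 2, 4, 6], [3, 5], [7]].

So P = [[1, 2, 4, 6], [3, 5], [7]], Q = [[1, 2, 4, 6], [3, 5], [7]].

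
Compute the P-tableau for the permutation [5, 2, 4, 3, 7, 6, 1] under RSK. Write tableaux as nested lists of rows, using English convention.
Insert 5: appended to row 1. P = [[5]].
Insert 2: 2 bumps 5 from row 1; 5 starts row 2. P = [[2], [5]].
Insert 4: appended to row 1. P = [[2, 4], [5]].
Insert 3: 3 bumps 4 from row 1; 4 bumps 5 from row 2; 5 starts row 3. P = [[2, 3], [4], [5]].
Insert 7: appended to row 1. P = [[2, 3, 7], [4], [5]].
Insert 6: 6 bumps 7 from row 1; 7 appends to row 2. P = [[2, 3, 6], [4, 7], [5]].
Insert 1: 1 bumps 2 from row 1; 2 bumps 4 from row 2; 4 bumps 5 from row 3; 5 starts row 4. P = [[1, 3, 6], [2, 7], [4], [5]].

So P = [[1, 3, 6], [2, 7], [4], [5]].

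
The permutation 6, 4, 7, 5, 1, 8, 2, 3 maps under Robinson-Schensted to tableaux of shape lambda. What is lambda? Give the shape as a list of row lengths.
RSK row insertion gives P = [[1, 2, 3], [4, 5, 8], [6, 7]], which has shape [3, 3, 2].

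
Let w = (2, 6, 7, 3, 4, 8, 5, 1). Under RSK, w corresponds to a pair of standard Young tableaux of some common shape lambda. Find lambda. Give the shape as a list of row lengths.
[4, 3, 1]

Row-insert each entry into an empty tableau.

After inserting 2: P = [[2]].
After inserting 6: P = [[2, 6]].
After inserting 7: P = [[2, 6, 7]].
After inserting 3: P = [[2, 3, 7], [6]].
After inserting 4: P = [[2, 3, 4], [6, 7]].
After inserting 8: P = [[2, 3, 4, 8], [6, 7]].
After inserting 5: P = [[2, 3, 4, 5], [6, 7, 8]].
After inserting 1: P = [[1, 3, 4, 5], [2, 7, 8], [6]].

The final insertion tableau P = [[1, 3, 4, 5], [2, 7, 8], [6]] has shape [4, 3, 1].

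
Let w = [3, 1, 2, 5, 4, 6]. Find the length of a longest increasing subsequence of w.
4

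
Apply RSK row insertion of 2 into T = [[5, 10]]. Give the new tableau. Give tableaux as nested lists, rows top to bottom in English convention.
[[2, 10], [5]]

In row 1, 2 replaces 5 (the leftmost entry greater than 2); 5 is bumped to row 2. 5 starts a new row 2. The new tableau is [[2, 10], [5]].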